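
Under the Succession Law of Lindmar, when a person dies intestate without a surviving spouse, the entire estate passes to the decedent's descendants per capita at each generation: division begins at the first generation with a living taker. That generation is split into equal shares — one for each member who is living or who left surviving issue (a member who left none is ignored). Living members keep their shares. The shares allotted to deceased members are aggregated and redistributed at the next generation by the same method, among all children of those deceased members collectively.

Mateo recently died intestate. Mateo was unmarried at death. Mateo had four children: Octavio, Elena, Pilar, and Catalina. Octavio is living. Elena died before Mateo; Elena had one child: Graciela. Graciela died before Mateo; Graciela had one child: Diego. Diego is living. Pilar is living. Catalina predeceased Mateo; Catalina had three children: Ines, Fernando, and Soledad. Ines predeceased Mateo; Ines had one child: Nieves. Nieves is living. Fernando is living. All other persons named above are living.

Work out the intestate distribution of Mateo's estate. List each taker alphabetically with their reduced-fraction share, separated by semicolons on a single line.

There is no surviving spouse, so the entire estate passes to Mateo's descendants per capita at each generation.
At generation 1 (Octavio, Elena, Pilar, Catalina) there are 4 shares of (1)/4 = 1/4 each.
Living: Octavio and Pilar — each takes 1/4.
Deceased: Elena and Catalina. Their combined 1/2 is pooled and carried to generation 2.
At generation 2 (Graciela, Ines, Fernando, Soledad) there are 4 shares of (1/2)/4 = 1/8 each.
Living: Fernando and Soledad — each takes 1/8.
Deceased: Graciela and Ines. Their combined 1/4 is pooled and carried to generation 3.
At generation 3 (Diego, Nieves) there are 2 shares of (1/4)/2 = 1/8 each.
Living: Diego and Nieves — each takes 1/8.

Diego 1/8; Fernando 1/8; Nieves 1/8; Octavio 1/4; Pilar 1/4; Soledad 1/8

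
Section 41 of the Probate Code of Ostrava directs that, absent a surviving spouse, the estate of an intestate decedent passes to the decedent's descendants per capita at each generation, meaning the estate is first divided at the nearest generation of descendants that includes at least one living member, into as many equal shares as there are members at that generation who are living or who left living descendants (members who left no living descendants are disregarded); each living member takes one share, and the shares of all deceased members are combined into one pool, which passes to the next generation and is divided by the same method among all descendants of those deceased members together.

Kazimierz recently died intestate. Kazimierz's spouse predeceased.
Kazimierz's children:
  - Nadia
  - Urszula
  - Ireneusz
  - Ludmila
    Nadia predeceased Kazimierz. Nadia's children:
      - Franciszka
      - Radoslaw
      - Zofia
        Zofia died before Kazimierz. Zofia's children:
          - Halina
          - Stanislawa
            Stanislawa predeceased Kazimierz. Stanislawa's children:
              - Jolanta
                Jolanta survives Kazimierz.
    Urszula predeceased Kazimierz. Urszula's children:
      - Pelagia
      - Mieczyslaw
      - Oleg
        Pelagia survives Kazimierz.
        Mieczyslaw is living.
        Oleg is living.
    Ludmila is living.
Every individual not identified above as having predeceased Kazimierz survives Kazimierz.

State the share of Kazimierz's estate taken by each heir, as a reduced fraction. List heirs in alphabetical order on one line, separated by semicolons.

Franciszka 1/12; Halina 1/24; Ireneusz 1/4; Jolanta 1/24; Ludmila 1/4; Mieczyslaw 1/12; Oleg 1/12; Pelagia 1/12; Radoslaw 1/12

There is no surviving spouse, so the entire estate passes to Kazimierz's descendants per capita at each generation.
At generation 1 (Nadia, Urszula, Ireneusz, Ludmila) there are 4 shares of (1)/4 = 1/4 each.
Living: Ireneusz and Ludmila — each takes 1/4.
Deceased: Nadia and Urszula. Their combined 1/2 is pooled and carried to generation 2.
At generation 2 (Franciszka, Radoslaw, Zofia, Pelagia, Mieczyslaw, Oleg) there are 6 shares of (1/2)/6 = 1/12 each.
Living: Franciszka, Radoslaw, Pelagia, Mieczyslaw, and Oleg — each takes 1/12.
Deceased: Zofia. That 1/12 share is carried to generation 3.
At generation 3 (Halina, Stanislawa) there are 2 shares of (1/12)/2 = 1/24 each.
Living: Halina — each takes 1/24.
Deceased: Stanislawa. That 1/24 share is carried to generation 4.
At generation 4 (Jolanta) there are 1 shares of (1/24)/1 = 1/24 each.
Living: Jolanta — each takes 1/24.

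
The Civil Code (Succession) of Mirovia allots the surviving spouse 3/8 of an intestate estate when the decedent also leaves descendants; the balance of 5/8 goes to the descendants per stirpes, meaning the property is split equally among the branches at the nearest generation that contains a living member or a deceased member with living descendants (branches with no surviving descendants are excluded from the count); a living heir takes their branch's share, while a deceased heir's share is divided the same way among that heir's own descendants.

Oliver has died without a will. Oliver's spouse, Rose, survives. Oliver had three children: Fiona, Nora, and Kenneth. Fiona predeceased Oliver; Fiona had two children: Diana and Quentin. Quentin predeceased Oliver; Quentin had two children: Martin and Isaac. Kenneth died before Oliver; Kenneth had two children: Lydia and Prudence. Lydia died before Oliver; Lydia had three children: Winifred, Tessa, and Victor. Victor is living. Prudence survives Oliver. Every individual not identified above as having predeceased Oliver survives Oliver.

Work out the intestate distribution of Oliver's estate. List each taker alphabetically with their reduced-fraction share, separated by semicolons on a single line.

Rose, as surviving spouse, takes 3/8.
The remaining 5/8 passes to Oliver's descendants per stirpes.
The 5/8 is divided into 3 equal shares of 5/24 among Fiona, Nora, Kenneth.
Fiona predeceased; the 5/24 allotted to Fiona's branch passes to Fiona's issue by representation.
The 5/24 is divided into 2 equal shares of 5/48 among Diana, Quentin.
Diana is living and takes 5/48.
Quentin predeceased; the 5/48 allotted to Quentin's branch passes to Quentin's issue by representation.
The 5/48 is divided into 2 equal shares of 5/96 among Martin, Isaac.
Martin is living and takes 5/96.
Isaac is living and takes 5/96.
Nora is living and takes 5/24.
Kenneth predeceased; the 5/24 allotted to Kenneth's branch passes to Kenneth's issue by representation.
The 5/24 is divided into 2 equal shares of 5/48 among Lydia, Prudence.
Lydia predeceased; the 5/48 allotted to Lydia's branch passes to Lydia's issue by representation.
The 5/48 is divided into 3 equal shares of 5/144 among Winifred, Tessa, Victor.
Winifred is living and takes 5/144.
Tessa is living and takes 5/144.
Victor is living and takes 5/144.
Prudence is living and takes 5/48.

Diana 5/48; Isaac 5/96; Martin 5/96; Nora 5/24; Prudence 5/48; Rose 3/8; Tessa 5/144; Victor 5/144; Winifred 5/144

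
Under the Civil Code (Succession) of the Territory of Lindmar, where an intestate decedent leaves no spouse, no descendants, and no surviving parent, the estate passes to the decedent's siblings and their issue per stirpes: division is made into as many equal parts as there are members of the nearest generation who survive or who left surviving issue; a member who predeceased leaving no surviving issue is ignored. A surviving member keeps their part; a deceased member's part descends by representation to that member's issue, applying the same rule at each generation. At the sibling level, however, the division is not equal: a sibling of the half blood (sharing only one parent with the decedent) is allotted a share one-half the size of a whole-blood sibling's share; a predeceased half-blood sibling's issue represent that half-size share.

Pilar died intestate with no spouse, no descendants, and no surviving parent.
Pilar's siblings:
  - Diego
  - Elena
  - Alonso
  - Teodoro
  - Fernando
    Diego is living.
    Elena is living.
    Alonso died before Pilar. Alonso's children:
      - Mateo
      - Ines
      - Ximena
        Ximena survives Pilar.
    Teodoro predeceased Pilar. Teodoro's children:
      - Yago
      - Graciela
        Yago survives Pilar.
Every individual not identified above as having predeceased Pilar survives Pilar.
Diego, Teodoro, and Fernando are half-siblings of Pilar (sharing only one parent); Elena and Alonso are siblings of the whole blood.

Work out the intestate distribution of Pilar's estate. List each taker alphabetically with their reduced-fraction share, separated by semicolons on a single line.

No spouse, descendants, or parent survives, so the estate passes to Pilar's siblings per stirpes.
Half-blood siblings count for one-half the weight of whole-blood siblings at the initial division.
Dividing 1 in proportion to weights (total weight 7/2): Diego (weight 1/2) → 1/7; Elena (weight 1) → 2/7; Alonso (weight 1) → 2/7; Teodoro (weight 1/2) → 1/7; Fernando (weight 1/2) → 1/7.
Diego is living and takes 1/7.
Elena is living and takes 2/7.
Alonso predeceased; the 2/7 allotted to Alonso's branch passes to Alonso's issue by representation.
The 2/7 is divided into 3 equal shares of 2/21 among Mateo, Ines, Ximena.
Mateo is living and takes 2/21.
Ines is living and takes 2/21.
Ximena is living and takes 2/21.
Teodoro predeceased; the 1/7 allotted to Teodoro's branch passes to Teodoro's issue by representation.
The 1/7 is divided into 2 equal shares of 1/14 among Yago, Graciela.
Yago is living and takes 1/14.
Graciela is living and takes 1/14.
Fernando is living and takes 1/7.

Diego 1/7; Elena 2/7; Fernando 1/7; Graciela 1/14; Ines 2/21; Mateo 2/21; Ximena 2/21; Yago 1/14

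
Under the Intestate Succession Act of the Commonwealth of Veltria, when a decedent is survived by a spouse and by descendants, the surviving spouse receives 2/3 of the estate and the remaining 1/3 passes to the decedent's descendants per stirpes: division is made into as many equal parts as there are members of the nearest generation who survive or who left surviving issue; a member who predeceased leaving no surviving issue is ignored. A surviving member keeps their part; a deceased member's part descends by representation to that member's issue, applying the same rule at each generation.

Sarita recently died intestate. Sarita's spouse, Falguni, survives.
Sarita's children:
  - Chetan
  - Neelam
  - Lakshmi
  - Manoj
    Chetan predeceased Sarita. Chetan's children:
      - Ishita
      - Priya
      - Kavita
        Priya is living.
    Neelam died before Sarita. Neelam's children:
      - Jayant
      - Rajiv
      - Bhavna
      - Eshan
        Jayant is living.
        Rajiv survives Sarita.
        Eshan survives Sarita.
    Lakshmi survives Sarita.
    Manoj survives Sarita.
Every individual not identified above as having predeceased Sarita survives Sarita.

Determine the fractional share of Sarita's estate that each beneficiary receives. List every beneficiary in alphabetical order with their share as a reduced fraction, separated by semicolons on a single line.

Falguni, as surviving spouse, takes 2/3.
The remaining 1/3 passes to Sarita's descendants per stirpes.
The 1/3 is divided into 4 equal shares of 1/12 among Chetan, Neelam, Lakshmi, Manoj.
Chetan predeceased; the 1/12 allotted to Chetan's branch passes to Chetan's issue by representation.
The 1/12 is divided into 3 equal shares of 1/36 among Ishita, Priya, Kavita.
Ishita is living and takes 1/36.
Priya is living and takes 1/36.
Kavita is living and takes 1/36.
Neelam predeceased; the 1/12 allotted to Neelam's branch passes to Neelam's issue by representation.
The 1/12 is divided into 4 equal shares of 1/48 among Jayant, Rajiv, Bhavna, Eshan.
Jayant is living and takes 1/48.
Rajiv is living and takes 1/48.
Bhavna is living and takes 1/48.
Eshan is living and takes 1/48.
Lakshmi is living and takes 1/12.
Manoj is living and takes 1/12.

Bhavna 1/48; Eshan 1/48; Falguni 2/3; Ishita 1/36; Jayant 1/48; Kavita 1/36; Lakshmi 1/12; Manoj 1/12; Priya 1/36; Rajiv 1/48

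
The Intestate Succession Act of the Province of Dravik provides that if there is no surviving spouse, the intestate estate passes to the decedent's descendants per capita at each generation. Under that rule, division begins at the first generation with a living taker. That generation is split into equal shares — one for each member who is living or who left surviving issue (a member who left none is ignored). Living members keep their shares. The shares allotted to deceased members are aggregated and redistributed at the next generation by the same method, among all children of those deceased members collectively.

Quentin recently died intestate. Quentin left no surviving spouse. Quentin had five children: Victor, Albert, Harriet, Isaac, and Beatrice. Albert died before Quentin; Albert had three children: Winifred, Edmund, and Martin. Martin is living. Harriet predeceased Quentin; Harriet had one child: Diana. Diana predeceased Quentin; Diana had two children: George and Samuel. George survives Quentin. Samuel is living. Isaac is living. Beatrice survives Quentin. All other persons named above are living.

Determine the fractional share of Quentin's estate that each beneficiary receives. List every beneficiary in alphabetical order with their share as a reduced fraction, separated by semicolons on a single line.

Beatrice 1/5; Edmund 1/10; George 1/20; Isaac 1/5; Martin 1/10; Samuel 1/20; Victor 1/5; Winifred 1/10

There is no surviving spouse, so the entire estate passes to Quentin's descendants per capita at each generation.
At generation 1 (Victor, Albert, Harriet, Isaac, Beatrice) there are 5 shares of (1)/5 = 1/5 each.
Living: Victor, Isaac, and Beatrice — each takes 1/5.
Deceased: Albert and Harriet. Their combined 2/5 is pooled and carried to generation 2.
At generation 2 (Winifred, Edmund, Martin, Diana) there are 4 shares of (2/5)/4 = 1/10 each.
Living: Winifred, Edmund, and Martin — each takes 1/10.
Deceased: Diana. That 1/10 share is carried to generation 3.
At generation 3 (George, Samuel) there are 2 shares of (1/10)/2 = 1/20 each.
Living: George and Samuel — each takes 1/20.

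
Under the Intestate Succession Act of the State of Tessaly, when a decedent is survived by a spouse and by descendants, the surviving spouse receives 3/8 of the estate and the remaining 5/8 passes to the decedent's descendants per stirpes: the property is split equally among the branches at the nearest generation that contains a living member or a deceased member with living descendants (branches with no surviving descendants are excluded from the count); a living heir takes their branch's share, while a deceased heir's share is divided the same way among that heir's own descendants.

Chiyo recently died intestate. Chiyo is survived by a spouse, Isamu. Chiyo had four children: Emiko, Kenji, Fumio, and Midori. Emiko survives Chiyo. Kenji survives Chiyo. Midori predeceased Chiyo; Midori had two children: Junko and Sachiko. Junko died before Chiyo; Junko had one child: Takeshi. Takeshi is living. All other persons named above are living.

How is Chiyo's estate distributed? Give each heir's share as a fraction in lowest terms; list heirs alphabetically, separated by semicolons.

Isamu, as surviving spouse, takes 3/8.
The remaining 5/8 passes to Chiyo's descendants per stirpes.
The 5/8 is divided into 4 equal shares of 5/32 among Emiko, Kenji, Fumio, Midori.
Emiko is living and takes 5/32.
Kenji is living and takes 5/32.
Fumio is living and takes 5/32.
Midori predeceased; the 5/32 allotted to Midori's branch passes to Midori's issue by representation.
The 5/32 is divided into 2 equal shares of 5/64 among Junko, Sachiko.
Junko predeceased; the 5/64 allotted to Junko's branch passes to Junko's issue by representation.
Takeshi is the sole taker at this level and receives the full 5/64.
Sachiko is living and takes 5/64.

Emiko 5/32; Fumio 5/32; Isamu 3/8; Kenji 5/32; Sachiko 5/64; Takeshi 5/64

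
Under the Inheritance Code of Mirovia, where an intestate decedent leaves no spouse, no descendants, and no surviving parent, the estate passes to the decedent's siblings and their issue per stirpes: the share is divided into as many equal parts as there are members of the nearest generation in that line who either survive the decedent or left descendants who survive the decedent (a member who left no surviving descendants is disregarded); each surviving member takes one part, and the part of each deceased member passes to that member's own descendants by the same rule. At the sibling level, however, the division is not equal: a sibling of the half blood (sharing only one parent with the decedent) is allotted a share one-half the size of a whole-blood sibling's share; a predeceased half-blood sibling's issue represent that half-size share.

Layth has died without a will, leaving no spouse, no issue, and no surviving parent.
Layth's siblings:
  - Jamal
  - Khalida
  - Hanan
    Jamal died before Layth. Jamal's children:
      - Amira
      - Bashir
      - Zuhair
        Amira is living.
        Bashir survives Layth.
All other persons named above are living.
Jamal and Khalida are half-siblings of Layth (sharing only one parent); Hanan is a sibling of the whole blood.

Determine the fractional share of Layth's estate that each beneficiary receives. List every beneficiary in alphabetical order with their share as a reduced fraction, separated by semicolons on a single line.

Amira 1/12; Bashir 1/12; Hanan 1/2; Khalida 1/4; Zuhair 1/12

No spouse, descendants, or parent survives, so the estate passes to Layth's siblings per stirpes.
Half-blood siblings count for one-half the weight of whole-blood siblings at the initial division.
Dividing 1 in proportion to weights (total weight 2): Jamal (weight 1/2) → 1/4; Khalida (weight 1/2) → 1/4; Hanan (weight 1) → 1/2.
Jamal predeceased; the 1/4 allotted to Jamal's branch passes to Jamal's issue by representation.
The 1/4 is divided into 3 equal shares of 1/12 among Amira, Bashir, Zuhair.
Amira is living and takes 1/12.
Bashir is living and takes 1/12.
Zuhair is living and takes 1/12.
Khalida is living and takes 1/4.
Hanan is living and takes 1/2.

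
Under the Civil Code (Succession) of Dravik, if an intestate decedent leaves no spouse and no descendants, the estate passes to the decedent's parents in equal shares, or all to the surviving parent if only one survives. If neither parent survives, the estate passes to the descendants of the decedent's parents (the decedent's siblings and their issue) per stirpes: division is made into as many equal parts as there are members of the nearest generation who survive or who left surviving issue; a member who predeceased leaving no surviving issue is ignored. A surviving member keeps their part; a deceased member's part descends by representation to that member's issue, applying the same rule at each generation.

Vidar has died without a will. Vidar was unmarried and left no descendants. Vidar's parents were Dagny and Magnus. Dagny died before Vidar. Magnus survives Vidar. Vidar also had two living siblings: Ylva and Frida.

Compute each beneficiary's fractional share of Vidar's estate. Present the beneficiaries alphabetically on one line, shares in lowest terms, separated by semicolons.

Magnus 1

Only one parent, Magnus, survives, so Magnus takes the entire estate. The siblings take nothing because a surviving parent has priority.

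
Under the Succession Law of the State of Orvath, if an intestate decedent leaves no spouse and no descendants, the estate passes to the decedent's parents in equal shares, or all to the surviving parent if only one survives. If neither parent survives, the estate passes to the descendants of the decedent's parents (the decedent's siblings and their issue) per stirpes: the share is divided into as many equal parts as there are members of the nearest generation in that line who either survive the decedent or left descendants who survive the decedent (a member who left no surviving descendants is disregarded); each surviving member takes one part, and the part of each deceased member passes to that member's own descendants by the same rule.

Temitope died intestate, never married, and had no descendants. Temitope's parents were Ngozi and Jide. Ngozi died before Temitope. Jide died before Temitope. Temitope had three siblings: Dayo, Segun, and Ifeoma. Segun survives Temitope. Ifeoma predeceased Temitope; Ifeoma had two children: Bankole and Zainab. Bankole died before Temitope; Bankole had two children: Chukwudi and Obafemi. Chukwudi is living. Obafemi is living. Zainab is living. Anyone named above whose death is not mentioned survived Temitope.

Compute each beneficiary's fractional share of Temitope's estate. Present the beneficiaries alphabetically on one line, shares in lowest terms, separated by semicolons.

Neither parent survives and there are no descendants, so the estate passes to Temitope's siblings and their issue per stirpes.
The estate is divided into 3 equal shares of 1/3 among Dayo, Segun, Ifeoma.
Dayo is living and takes 1/3.
Segun is living and takes 1/3.
Ifeoma predeceased; the 1/3 allotted to Ifeoma's branch passes to Ifeoma's issue by representation.
The 1/3 is divided into 2 equal shares of 1/6 among Bankole, Zainab.
Bankole predeceased; the 1/6 allotted to Bankole's branch passes to Bankole's issue by representation.
The 1/6 is divided into 2 equal shares of 1/12 among Chukwudi, Obafemi.
Chukwudi is living and takes 1/12.
Obafemi is living and takes 1/12.
Zainab is living and takes 1/6.

Chukwudi 1/12; Dayo 1/3; Obafemi 1/12; Segun 1/3; Zainab 1/6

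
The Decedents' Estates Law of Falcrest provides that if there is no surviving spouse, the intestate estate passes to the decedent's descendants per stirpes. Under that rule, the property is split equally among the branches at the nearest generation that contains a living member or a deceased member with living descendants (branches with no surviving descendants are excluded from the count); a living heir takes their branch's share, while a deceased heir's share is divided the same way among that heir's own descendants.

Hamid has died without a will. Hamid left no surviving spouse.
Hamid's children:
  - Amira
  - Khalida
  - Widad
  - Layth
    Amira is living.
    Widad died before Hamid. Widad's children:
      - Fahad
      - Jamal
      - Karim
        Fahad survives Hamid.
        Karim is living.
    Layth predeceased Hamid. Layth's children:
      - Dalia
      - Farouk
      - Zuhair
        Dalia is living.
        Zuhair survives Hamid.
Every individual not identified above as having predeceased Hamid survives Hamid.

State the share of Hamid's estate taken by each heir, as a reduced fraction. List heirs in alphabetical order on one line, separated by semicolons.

Amira 1/4; Dalia 1/12; Fahad 1/12; Farouk 1/12; Jamal 1/12; Karim 1/12; Khalida 1/4; Zuhair 1/12

There is no surviving spouse, so the entire estate passes to Hamid's descendants per stirpes.
The estate is divided into 4 equal shares of 1/4 among Amira, Khalida, Widad, Layth.
Amira is living and takes 1/4.
Khalida is living and takes 1/4.
Widad predeceased; the 1/4 allotted to Widad's branch passes to Widad's issue by representation.
The 1/4 is divided into 3 equal shares of 1/12 among Fahad, Jamal, Karim.
Fahad is living and takes 1/12.
Jamal is living and takes 1/12.
Karim is living and takes 1/12.
Layth predeceased; the 1/4 allotted to Layth's branch passes to Layth's issue by representation.
The 1/4 is divided into 3 equal shares of 1/12 among Dalia, Farouk, Zuhair.
Dalia is living and takes 1/12.
Farouk is living and takes 1/12.
Zuhair is living and takes 1/12.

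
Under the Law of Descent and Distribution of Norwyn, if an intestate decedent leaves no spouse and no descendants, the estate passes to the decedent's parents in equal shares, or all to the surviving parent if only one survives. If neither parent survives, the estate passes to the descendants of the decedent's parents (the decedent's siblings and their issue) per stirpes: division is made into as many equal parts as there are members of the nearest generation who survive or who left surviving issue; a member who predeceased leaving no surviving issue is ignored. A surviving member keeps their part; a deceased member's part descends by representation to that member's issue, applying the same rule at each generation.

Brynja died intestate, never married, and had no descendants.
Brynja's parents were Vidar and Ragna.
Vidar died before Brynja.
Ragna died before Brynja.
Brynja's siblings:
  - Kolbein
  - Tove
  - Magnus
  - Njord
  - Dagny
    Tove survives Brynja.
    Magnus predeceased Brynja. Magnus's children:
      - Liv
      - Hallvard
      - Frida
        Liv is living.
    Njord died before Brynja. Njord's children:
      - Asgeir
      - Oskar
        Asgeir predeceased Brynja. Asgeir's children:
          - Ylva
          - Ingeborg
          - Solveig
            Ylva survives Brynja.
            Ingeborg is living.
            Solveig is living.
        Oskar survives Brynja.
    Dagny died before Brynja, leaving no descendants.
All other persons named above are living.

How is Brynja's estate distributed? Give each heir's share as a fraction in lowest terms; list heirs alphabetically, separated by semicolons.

Neither parent survives and there are no descendants, so the estate passes to Brynja's siblings and their issue per stirpes.
Dagny left no surviving issue, so that branch lapses and is disregarded.
The estate is divided into 4 equal shares of 1/4 among Kolbein, Tove, Magnus, Njord.
Kolbein is living and takes 1/4.
Tove is living and takes 1/4.
Magnus predeceased; the 1/4 allotted to Magnus's branch passes to Magnus's issue by representation.
The 1/4 is divided into 3 equal shares of 1/12 among Liv, Hallvard, Frida.
Liv is living and takes 1/12.
Hallvard is living and takes 1/12.
Frida is living and takes 1/12.
Njord predeceased; the 1/4 allotted to Njord's branch passes to Njord's issue by representation.
The 1/4 is divided into 2 equal shares of 1/8 among Asgeir, Oskar.
Asgeir predeceased; the 1/8 allotted to Asgeir's branch passes to Asgeir's issue by representation.
The 1/8 is divided into 3 equal shares of 1/24 among Ylva, Ingeborg, Solveig.
Ylva is living and takes 1/24.
Ingeborg is living and takes 1/24.
Solveig is living and takes 1/24.
Oskar is living and takes 1/8.

Frida 1/12; Hallvard 1/12; Ingeborg 1/24; Kolbein 1/4; Liv 1/12; Oskar 1/8; Solveig 1/24; Tove 1/4; Ylva 1/24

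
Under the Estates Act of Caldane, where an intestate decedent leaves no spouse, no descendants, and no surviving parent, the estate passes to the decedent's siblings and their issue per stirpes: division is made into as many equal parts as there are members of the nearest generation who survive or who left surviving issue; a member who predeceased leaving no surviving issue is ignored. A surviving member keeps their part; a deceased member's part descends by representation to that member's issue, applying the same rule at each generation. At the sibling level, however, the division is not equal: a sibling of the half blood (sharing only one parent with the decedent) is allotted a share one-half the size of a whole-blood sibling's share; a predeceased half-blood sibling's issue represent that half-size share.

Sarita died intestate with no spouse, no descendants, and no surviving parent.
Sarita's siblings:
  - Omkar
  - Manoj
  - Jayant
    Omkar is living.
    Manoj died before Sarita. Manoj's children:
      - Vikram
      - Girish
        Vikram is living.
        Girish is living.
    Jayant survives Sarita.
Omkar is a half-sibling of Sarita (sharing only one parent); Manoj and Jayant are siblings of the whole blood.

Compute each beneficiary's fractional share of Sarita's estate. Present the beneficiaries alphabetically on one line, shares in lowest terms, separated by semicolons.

Girish 1/5; Jayant 2/5; Omkar 1/5; Vikram 1/5

No spouse, descendants, or parent survives, so the estate passes to Sarita's siblings per stirpes.
Half-blood siblings count for one-half the weight of whole-blood siblings at the initial division.
Dividing 1 in proportion to weights (total weight 5/2): Omkar (weight 1/2) → 1/5; Manoj (weight 1) → 2/5; Jayant (weight 1) → 2/5.
Omkar is living and takes 1/5.
Manoj predeceased; the 2/5 allotted to Manoj's branch passes to Manoj's issue by representation.
The 2/5 is divided into 2 equal shares of 1/5 among Vikram, Girish.
Vikram is living and takes 1/5.
Girish is living and takes 1/5.
Jayant is living and takes 2/5.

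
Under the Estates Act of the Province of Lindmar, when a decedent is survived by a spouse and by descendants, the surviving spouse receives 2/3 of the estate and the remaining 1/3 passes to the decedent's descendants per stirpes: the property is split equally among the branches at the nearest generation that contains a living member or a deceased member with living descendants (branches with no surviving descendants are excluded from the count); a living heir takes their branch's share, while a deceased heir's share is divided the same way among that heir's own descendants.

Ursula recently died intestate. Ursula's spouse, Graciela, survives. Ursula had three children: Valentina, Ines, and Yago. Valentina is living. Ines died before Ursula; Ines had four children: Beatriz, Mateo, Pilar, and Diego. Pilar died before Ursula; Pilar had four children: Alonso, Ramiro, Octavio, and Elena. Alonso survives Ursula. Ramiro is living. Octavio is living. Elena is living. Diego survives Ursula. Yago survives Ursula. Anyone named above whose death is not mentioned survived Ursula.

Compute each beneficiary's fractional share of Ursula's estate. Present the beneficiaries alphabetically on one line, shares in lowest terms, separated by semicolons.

Alonso 1/144; Beatriz 1/36; Diego 1/36; Elena 1/144; Graciela 2/3; Mateo 1/36; Octavio 1/144; Ramiro 1/144; Valentina 1/9; Yago 1/9

Graciela, as surviving spouse, takes 2/3.
The remaining 1/3 passes to Ursula's descendants per stirpes.
The 1/3 is divided into 3 equal shares of 1/9 among Valentina, Ines, Yago.
Valentina is living and takes 1/9.
Ines predeceased; the 1/9 allotted to Ines's branch passes to Ines's issue by representation.
The 1/9 is divided into 4 equal shares of 1/36 among Beatriz, Mateo, Pilar, Diego.
Beatriz is living and takes 1/36.
Mateo is living and takes 1/36.
Pilar predeceased; the 1/36 allotted to Pilar's branch passes to Pilar's issue by representation.
The 1/36 is divided into 4 equal shares of 1/144 among Alonso, Ramiro, Octavio, Elena.
Alonso is living and takes 1/144.
Ramiro is living and takes 1/144.
Octavio is living and takes 1/144.
Elena is living and takes 1/144.
Diego is living and takes 1/36.
Yago is living and takes 1/9.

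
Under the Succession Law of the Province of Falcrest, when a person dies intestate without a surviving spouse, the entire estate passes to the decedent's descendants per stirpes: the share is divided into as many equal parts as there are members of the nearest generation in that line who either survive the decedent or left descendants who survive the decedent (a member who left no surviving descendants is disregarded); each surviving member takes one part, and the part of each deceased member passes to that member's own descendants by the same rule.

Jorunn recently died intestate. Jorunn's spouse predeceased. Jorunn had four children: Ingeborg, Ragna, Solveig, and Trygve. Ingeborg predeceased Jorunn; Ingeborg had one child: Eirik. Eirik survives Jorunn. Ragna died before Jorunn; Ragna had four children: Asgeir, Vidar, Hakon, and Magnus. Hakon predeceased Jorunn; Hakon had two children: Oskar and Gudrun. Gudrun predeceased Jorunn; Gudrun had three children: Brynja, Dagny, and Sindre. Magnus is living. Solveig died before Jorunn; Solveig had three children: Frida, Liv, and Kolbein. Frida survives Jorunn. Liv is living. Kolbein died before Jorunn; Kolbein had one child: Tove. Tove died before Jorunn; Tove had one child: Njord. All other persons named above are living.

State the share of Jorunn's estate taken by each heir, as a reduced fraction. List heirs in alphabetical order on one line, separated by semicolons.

Asgeir 1/16; Brynja 1/96; Dagny 1/96; Eirik 1/4; Frida 1/12; Liv 1/12; Magnus 1/16; Njord 1/12; Oskar 1/32; Sindre 1/96; Trygve 1/4; Vidar 1/16

There is no surviving spouse, so the entire estate passes to Jorunn's descendants per stirpes.
The estate is divided into 4 equal shares of 1/4 among Ingeborg, Ragna, Solveig, Trygve.
Ingeborg predeceased; the 1/4 allotted to Ingeborg's branch passes to Ingeborg's issue by representation.
Eirik is the sole taker at this level and receives the full 1/4.
Ragna predeceased; the 1/4 allotted to Ragna's branch passes to Ragna's issue by representation.
The 1/4 is divided into 4 equal shares of 1/16 among Asgeir, Vidar, Hakon, Magnus.
Asgeir is living and takes 1/16.
Vidar is living and takes 1/16.
Hakon predeceased; the 1/16 allotted to Hakon's branch passes to Hakon's issue by representation.
The 1/16 is divided into 2 equal shares of 1/32 among Oskar, Gudrun.
Oskar is living and takes 1/32.
Gudrun predeceased; the 1/32 allotted to Gudrun's branch passes to Gudrun's issue by representation.
The 1/32 is divided into 3 equal shares of 1/96 among Brynja, Dagny, Sindre.
Brynja is living and takes 1/96.
Dagny is living and takes 1/96.
Sindre is living and takes 1/96.
Magnus is living and takes 1/16.
Solveig predeceased; the 1/4 allotted to Solveig's branch passes to Solveig's issue by representation.
The 1/4 is divided into 3 equal shares of 1/12 among Frida, Liv, Kolbein.
Frida is living and takes 1/12.
Liv is living and takes 1/12.
Kolbein predeceased; the 1/12 allotted to Kolbein's branch passes to Kolbein's issue by representation.
Tove's line is the sole branch at this level, so the full 1/12 passes to Tove's issue by representation.
Njord is the sole taker at this level and receives the full 1/12.
Trygve is living and takes 1/4.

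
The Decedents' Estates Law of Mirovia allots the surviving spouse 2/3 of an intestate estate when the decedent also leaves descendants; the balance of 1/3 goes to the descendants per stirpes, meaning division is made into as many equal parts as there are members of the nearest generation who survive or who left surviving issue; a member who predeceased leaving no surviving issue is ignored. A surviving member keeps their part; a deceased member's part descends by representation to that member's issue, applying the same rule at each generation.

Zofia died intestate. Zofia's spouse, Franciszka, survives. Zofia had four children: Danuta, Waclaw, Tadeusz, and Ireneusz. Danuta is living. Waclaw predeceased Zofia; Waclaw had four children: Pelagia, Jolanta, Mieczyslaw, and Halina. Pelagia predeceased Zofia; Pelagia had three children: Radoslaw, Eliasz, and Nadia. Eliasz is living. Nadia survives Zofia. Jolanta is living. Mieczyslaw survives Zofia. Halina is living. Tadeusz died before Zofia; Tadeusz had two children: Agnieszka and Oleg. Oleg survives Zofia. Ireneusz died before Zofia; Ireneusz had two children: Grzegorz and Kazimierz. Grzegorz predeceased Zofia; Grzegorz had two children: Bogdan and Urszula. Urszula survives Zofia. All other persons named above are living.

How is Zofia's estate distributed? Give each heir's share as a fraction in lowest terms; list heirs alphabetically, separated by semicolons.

Agnieszka 1/24; Bogdan 1/48; Danuta 1/12; Eliasz 1/144; Franciszka 2/3; Halina 1/48; Jolanta 1/48; Kazimierz 1/24; Mieczyslaw 1/48; Nadia 1/144; Oleg 1/24; Radoslaw 1/144; Urszula 1/48

Franciszka, as surviving spouse, takes 2/3.
The remaining 1/3 passes to Zofia's descendants per stirpes.
The 1/3 is divided into 4 equal shares of 1/12 among Danuta, Waclaw, Tadeusz, Ireneusz.
Danuta is living and takes 1/12.
Waclaw predeceased; the 1/12 allotted to Waclaw's branch passes to Waclaw's issue by representation.
The 1/12 is divided into 4 equal shares of 1/48 among Pelagia, Jolanta, Mieczyslaw, Halina.
Pelagia predeceased; the 1/48 allotted to Pelagia's branch passes to Pelagia's issue by representation.
The 1/48 is divided into 3 equal shares of 1/144 among Radoslaw, Eliasz, Nadia.
Radoslaw is living and takes 1/144.
Eliasz is living and takes 1/144.
Nadia is living and takes 1/144.
Jolanta is living and takes 1/48.
Mieczyslaw is living and takes 1/48.
Halina is living and takes 1/48.
Tadeusz predeceased; the 1/12 allotted to Tadeusz's branch passes to Tadeusz's issue by representation.
The 1/12 is divided into 2 equal shares of 1/24 among Agnieszka, Oleg.
Agnieszka is living and takes 1/24.
Oleg is living and takes 1/24.
Ireneusz predeceased; the 1/12 allotted to Ireneusz's branch passes to Ireneusz's issue by representation.
The 1/12 is divided into 2 equal shares of 1/24 among Grzegorz, Kazimierz.
Grzegorz predeceased; the 1/24 allotted to Grzegorz's branch passes to Grzegorz's issue by representation.
The 1/24 is divided into 2 equal shares of 1/48 among Bogdan, Urszula.
Bogdan is living and takes 1/48.
Urszula is living and takes 1/48.
Kazimierz is living and takes 1/24.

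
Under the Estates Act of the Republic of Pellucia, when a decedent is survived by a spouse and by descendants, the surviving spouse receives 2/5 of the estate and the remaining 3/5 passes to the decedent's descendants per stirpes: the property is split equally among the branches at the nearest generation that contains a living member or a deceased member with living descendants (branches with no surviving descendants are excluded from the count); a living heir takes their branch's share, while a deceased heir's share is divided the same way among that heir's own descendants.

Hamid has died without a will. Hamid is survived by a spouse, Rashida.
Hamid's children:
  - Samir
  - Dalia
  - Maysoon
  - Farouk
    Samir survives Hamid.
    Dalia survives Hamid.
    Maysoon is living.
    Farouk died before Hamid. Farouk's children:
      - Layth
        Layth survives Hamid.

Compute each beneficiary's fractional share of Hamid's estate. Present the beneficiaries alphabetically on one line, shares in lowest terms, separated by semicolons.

Rashida, as surviving spouse, takes 2/5.
The remaining 3/5 passes to Hamid's descendants per stirpes.
The 3/5 is divided into 4 equal shares of 3/20 among Samir, Dalia, Maysoon, Farouk.
Samir is living and takes 3/20.
Dalia is living and takes 3/20.
Maysoon is living and takes 3/20.
Farouk predeceased; the 3/20 allotted to Farouk's branch passes to Farouk's issue by representation.
Layth is the sole taker at this level and receives the full 3/20.

Dalia 3/20; Layth 3/20; Maysoon 3/20; Rashida 2/5; Samir 3/20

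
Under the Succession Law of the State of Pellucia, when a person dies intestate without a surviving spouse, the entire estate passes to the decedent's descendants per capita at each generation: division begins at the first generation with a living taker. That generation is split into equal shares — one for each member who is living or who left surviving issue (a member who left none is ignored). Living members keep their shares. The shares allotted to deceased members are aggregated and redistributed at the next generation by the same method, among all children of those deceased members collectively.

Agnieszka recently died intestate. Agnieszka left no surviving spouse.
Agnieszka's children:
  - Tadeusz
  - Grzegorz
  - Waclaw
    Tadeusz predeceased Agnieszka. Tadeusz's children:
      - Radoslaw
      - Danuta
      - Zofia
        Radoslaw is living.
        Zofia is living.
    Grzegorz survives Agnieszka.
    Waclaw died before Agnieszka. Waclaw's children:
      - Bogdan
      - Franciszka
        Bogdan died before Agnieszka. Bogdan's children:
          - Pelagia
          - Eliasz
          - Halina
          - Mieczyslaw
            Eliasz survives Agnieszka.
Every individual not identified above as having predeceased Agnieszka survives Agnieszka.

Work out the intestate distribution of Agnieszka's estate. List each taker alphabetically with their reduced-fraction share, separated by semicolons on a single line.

Danuta 2/15; Eliasz 1/30; Franciszka 2/15; Grzegorz 1/3; Halina 1/30; Mieczyslaw 1/30; Pelagia 1/30; Radoslaw 2/15; Zofia 2/15

There is no surviving spouse, so the entire estate passes to Agnieszka's descendants per capita at each generation.
At generation 1 (Tadeusz, Grzegorz, Waclaw) there are 3 shares of (1)/3 = 1/3 each.
Living: Grzegorz — each takes 1/3.
Deceased: Tadeusz and Waclaw. Their combined 2/3 is pooled and carried to generation 2.
At generation 2 (Radoslaw, Danuta, Zofia, Bogdan, Franciszka) there are 5 shares of (2/3)/5 = 2/15 each.
Living: Radoslaw, Danuta, Zofia, and Franciszka — each takes 2/15.
Deceased: Bogdan. That 2/15 share is carried to generation 3.
At generation 3 (Pelagia, Eliasz, Halina, Mieczyslaw) there are 4 shares of (2/15)/4 = 1/30 each.
Living: Pelagia, Eliasz, Halina, and Mieczyslaw — each takes 1/30.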